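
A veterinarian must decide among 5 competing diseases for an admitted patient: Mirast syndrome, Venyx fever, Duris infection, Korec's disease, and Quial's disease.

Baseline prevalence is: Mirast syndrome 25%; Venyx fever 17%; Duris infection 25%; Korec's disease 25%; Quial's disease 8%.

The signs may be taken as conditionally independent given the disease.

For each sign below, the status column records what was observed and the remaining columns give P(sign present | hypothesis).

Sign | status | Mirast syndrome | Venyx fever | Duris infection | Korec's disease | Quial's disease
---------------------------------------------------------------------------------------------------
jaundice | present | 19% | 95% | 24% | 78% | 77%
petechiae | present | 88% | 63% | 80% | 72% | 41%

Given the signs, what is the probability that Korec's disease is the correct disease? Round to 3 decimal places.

0.393

By Bayes' rule with conditional independence, the unnormalized weight for each hypothesis is prior × ∏ likelihoods:
  Mirast syndrome: 0.25 × 0.19 × 0.88 = 0.0418
  Venyx fever: 0.17 × 0.95 × 0.63 = 0.10175
  Duris infection: 0.25 × 0.24 × 0.80 = 0.048
  Korec's disease: 0.25 × 0.78 × 0.72 = 0.1404
  Quial's disease: 0.08 × 0.77 × 0.41 = 0.025256
Marginal likelihood of the evidence = 0.3572.
P(Korec's disease | evidence) = 0.1404 / 0.3572 ≈ 0.393.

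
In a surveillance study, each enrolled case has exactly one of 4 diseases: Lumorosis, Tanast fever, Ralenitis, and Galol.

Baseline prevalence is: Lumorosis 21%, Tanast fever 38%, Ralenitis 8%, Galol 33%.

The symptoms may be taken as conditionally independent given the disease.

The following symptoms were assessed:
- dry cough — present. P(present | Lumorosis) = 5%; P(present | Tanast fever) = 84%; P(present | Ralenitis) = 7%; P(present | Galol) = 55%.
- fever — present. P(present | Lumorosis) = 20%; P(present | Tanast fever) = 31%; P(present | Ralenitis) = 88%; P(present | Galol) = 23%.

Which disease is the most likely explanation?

By Bayes' rule with conditional independence, the unnormalized weight for each hypothesis is prior × ∏ likelihoods:
  Lumorosis: 0.21 × 0.05 × 0.20 = 0.0021
  Tanast fever: 0.38 × 0.84 × 0.31 = 0.098952
  Ralenitis: 0.08 × 0.07 × 0.88 = 0.004928
  Galol: 0.33 × 0.55 × 0.23 = 0.041745
Normalizing constant Z = 0.0021 + 0.098952 + 0.004928 + 0.041745 = 0.14772.
P(Lumorosis | evidence) ≈ 0.0021 / 0.14772 ≈ 0.014
P(Tanast fever | evidence) ≈ 0.098952 / 0.14772 ≈ 0.670
P(Ralenitis | evidence) ≈ 0.004928 / 0.14772 ≈ 0.033
P(Galol | evidence) ≈ 0.041745 / 0.14772 ≈ 0.283
The largest is 0.670, so Tanast fever is most probable.

Tanast fever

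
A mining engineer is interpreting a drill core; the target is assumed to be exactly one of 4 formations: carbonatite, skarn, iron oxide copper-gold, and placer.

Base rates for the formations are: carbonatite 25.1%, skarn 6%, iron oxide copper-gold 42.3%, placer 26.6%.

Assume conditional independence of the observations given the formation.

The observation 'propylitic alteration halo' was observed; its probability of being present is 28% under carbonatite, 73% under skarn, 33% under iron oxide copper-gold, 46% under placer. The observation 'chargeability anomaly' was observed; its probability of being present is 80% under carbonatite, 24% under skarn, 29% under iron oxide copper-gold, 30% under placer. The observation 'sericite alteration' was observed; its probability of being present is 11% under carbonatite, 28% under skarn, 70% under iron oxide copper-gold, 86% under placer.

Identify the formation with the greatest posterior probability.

Multiply each prior by the joint likelihood of the evidence pattern:
  carbonatite: 0.251 × 0.28 × 0.80 × 0.11 = 0.0061846
  skarn: 0.060 × 0.73 × 0.24 × 0.28 = 0.0029434
  iron oxide copper-gold: 0.423 × 0.33 × 0.29 × 0.70 = 0.028337
  placer: 0.266 × 0.46 × 0.30 × 0.86 = 0.031569
The unnormalized weights sum to 0.069034.
P(carbonatite | evidence) ≈ 0.0061846 / 0.069034 ≈ 0.090
P(skarn | evidence) ≈ 0.0029434 / 0.069034 ≈ 0.043
P(iron oxide copper-gold | evidence) ≈ 0.028337 / 0.069034 ≈ 0.410
P(placer | evidence) ≈ 0.031569 / 0.069034 ≈ 0.457
The largest is 0.457, so placer is most probable.

placer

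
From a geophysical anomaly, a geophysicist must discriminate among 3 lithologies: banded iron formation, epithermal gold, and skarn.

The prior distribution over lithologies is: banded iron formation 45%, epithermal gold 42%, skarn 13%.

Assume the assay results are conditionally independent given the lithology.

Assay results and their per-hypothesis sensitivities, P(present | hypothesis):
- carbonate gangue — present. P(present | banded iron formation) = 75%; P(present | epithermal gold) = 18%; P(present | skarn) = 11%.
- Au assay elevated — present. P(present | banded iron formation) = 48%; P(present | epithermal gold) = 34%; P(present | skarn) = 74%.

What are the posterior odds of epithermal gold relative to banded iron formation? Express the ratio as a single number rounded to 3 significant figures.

0.159

Posterior odds equal prior odds times the likelihood ratio; only the two competing hypotheses matter.
  epithermal gold: 0.42 × 0.18 × 0.34 = 0.025704
  banded iron formation: 0.45 × 0.75 × 0.48 = 0.162
Odds(epithermal gold : banded iron formation) = 0.025704 / 0.162 ≈ 0.159.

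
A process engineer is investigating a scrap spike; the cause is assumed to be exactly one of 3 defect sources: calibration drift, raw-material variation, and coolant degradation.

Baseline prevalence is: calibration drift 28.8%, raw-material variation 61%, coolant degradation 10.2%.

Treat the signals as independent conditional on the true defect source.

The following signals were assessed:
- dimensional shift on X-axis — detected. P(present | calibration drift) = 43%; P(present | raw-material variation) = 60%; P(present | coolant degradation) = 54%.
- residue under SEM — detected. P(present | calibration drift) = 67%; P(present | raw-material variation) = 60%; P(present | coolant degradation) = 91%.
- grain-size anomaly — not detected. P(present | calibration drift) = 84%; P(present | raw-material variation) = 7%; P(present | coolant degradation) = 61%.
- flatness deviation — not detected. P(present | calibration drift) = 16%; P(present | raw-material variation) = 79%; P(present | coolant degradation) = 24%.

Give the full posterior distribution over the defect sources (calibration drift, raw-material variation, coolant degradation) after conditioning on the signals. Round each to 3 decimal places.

0.162, 0.623, 0.216

For each hypothesis, the unnormalized posterior weight is prior × product of the signal likelihoods (using 1 − P(present | H) for each absent signal):
  calibration drift: 0.288 × 0.43 × 0.67 × (1 − 0.84) × (1 − 0.16) = 0.011152
  raw-material variation: 0.610 × 0.60 × 0.60 × (1 − 0.07) × (1 − 0.79) = 0.042888
  coolant degradation: 0.102 × 0.54 × 0.91 × (1 − 0.61) × (1 − 0.24) = 0.014856
Normalizing constant Z = 0.011152 + 0.042888 + 0.014856 = 0.068896.
P(calibration drift | evidence) = 0.011152 / 0.068896 ≈ 0.162
P(raw-material variation | evidence) = 0.042888 / 0.068896 ≈ 0.623
P(coolant degradation | evidence) = 0.014856 / 0.068896 ≈ 0.216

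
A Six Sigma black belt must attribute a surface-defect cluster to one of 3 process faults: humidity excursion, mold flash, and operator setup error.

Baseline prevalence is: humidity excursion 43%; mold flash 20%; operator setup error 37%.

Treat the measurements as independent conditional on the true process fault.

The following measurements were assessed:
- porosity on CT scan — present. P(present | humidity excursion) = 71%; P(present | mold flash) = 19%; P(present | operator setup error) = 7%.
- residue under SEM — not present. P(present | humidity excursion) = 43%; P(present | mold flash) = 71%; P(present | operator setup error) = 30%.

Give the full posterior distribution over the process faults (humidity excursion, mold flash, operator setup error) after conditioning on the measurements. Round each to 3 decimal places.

Multiply each prior by the joint likelihood of the measurement pattern (using 1 − P(present | H) for each absent measurement):
  humidity excursion: 0.43 × 0.71 × (1 − 0.43) = 0.17402
  mold flash: 0.20 × 0.19 × (1 − 0.71) = 0.01102
  operator setup error: 0.37 × 0.07 × (1 − 0.30) = 0.01813
Marginal likelihood of the evidence = 0.20317.
P(humidity excursion | evidence) = 0.17402 / 0.20317 ≈ 0.857
P(mold flash | evidence) = 0.01102 / 0.20317 ≈ 0.054
P(operator setup error | evidence) = 0.01813 / 0.20317 ≈ 0.089

0.857, 0.054, 0.089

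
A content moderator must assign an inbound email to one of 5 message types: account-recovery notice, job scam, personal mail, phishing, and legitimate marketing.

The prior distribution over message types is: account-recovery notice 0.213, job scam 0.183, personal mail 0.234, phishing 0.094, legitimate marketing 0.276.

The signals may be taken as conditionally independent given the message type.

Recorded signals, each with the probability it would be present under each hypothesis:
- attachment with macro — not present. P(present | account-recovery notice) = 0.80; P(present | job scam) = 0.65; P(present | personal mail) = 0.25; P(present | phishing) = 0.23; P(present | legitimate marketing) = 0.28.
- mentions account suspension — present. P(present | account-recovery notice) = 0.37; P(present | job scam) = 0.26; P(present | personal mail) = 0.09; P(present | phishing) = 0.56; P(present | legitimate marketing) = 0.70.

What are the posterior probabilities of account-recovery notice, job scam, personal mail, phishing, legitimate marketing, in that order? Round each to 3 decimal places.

0.069, 0.073, 0.069, 0.178, 0.611

By Bayes' rule with conditional independence, the unnormalized weight for each hypothesis is prior × ∏ likelihoods (using 1 − P(present | H) for each absent signal):
  account-recovery notice: 0.213 × (1 − 0.80) × 0.37 = 0.015762
  job scam: 0.183 × (1 − 0.65) × 0.26 = 0.016653
  personal mail: 0.234 × (1 − 0.25) × 0.09 = 0.015795
  phishing: 0.094 × (1 − 0.23) × 0.56 = 0.040533
  legitimate marketing: 0.276 × (1 − 0.28) × 0.70 = 0.1391
The unnormalized weights sum to 0.22785.
P(account-recovery notice | evidence) = 0.015762 / 0.22785 ≈ 0.069
P(job scam | evidence) = 0.016653 / 0.22785 ≈ 0.073
P(personal mail | evidence) = 0.015795 / 0.22785 ≈ 0.069
P(phishing | evidence) = 0.040533 / 0.22785 ≈ 0.178
P(legitimate marketing | evidence) = 0.1391 / 0.22785 ≈ 0.611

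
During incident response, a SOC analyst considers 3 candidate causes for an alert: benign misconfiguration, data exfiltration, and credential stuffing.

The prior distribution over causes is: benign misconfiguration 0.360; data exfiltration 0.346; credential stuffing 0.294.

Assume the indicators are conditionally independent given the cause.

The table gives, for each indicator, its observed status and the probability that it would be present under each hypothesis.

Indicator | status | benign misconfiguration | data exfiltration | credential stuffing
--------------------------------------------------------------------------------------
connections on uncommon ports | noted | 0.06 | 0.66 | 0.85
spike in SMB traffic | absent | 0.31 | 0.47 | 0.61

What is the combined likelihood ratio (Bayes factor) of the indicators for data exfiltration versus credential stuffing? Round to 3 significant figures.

The Bayes factor is the ratio of the joint likelihoods of the indicator pattern under the two hypotheses (using 1 − P(present | H) for each absent indicator).
  data exfiltration: 0.66 × (1 − 0.47) = 0.3498
  credential stuffing: 0.85 × (1 − 0.61) = 0.3315
Bayes factor = 0.3498 / 0.3315 ≈ 1.06

1.06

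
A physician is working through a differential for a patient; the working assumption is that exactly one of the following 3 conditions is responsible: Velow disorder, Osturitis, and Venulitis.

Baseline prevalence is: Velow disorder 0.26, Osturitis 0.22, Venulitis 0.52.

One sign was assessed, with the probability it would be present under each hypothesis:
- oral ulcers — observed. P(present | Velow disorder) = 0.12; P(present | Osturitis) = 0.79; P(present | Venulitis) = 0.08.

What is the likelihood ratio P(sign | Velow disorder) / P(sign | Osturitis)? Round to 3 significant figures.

The Bayes factor is the ratio of the two likelihoods.
  Velow disorder: 0.12
  Osturitis: 0.79
Bayes factor = 0.12 / 0.79 ≈ 0.152

0.152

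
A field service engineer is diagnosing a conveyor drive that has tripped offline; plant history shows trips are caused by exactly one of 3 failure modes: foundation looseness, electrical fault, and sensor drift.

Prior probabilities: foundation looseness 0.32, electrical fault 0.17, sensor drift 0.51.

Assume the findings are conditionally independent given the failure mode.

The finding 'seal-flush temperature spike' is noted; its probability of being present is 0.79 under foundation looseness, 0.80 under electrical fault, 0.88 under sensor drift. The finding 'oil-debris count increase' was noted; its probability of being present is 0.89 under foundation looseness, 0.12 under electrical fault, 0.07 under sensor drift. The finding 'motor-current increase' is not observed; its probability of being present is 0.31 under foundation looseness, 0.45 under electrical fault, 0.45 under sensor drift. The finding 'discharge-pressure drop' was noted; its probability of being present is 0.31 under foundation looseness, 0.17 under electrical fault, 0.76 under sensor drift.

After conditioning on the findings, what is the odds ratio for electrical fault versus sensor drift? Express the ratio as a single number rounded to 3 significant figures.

Posterior odds equal prior odds times the likelihood ratio; only the two competing hypotheses matter (using 1 − P(present | H) for each absent finding).
  electrical fault: 0.17 × 0.80 × 0.12 × (1 − 0.45) × 0.17 = 0.0015259
  sensor drift: 0.51 × 0.88 × 0.07 × (1 − 0.45) × 0.76 = 0.013132
Posterior odds = 0.0015259 / 0.013132 ≈ 0.116.

0.116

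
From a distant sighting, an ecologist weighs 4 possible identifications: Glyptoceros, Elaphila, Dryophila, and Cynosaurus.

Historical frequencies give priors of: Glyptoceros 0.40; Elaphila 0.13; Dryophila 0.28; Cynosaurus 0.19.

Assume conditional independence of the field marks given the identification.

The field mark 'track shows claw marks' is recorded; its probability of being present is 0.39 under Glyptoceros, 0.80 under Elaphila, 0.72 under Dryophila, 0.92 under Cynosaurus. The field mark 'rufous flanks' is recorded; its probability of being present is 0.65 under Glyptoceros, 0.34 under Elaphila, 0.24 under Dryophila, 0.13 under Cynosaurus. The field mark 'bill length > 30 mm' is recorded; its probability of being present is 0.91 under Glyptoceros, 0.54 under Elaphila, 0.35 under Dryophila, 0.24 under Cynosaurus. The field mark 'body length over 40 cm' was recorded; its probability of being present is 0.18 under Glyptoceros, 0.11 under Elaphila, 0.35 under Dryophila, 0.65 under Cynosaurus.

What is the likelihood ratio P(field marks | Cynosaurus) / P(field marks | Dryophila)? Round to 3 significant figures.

0.881

Joint likelihood of the field mark pattern under each hypothesis:
  Cynosaurus: 0.92 × 0.13 × 0.24 × 0.65 = 0.018658
  Dryophila: 0.72 × 0.24 × 0.35 × 0.35 = 0.021168
Bayes factor = 0.018658 / 0.021168 ≈ 0.881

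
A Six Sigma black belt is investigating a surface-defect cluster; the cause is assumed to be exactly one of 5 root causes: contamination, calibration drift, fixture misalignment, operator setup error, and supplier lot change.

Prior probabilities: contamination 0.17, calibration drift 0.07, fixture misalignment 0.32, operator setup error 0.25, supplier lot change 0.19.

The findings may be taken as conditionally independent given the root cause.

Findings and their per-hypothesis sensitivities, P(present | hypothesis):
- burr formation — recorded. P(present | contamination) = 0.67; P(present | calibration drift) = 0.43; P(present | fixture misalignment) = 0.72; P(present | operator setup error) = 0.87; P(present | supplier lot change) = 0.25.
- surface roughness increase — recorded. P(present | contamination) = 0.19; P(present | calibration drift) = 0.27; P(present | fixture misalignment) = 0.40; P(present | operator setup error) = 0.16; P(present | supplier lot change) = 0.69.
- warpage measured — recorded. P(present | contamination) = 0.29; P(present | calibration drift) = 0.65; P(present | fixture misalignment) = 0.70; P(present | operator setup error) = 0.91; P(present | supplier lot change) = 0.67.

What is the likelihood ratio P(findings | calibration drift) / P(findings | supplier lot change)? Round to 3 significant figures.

0.653

The Bayes factor is the ratio of the joint likelihoods of the evidence pattern under the two hypotheses.
  calibration drift: 0.43 × 0.27 × 0.65 = 0.075465
  supplier lot change: 0.25 × 0.69 × 0.67 = 0.11557
Bayes factor = 0.075465 / 0.11557 ≈ 0.653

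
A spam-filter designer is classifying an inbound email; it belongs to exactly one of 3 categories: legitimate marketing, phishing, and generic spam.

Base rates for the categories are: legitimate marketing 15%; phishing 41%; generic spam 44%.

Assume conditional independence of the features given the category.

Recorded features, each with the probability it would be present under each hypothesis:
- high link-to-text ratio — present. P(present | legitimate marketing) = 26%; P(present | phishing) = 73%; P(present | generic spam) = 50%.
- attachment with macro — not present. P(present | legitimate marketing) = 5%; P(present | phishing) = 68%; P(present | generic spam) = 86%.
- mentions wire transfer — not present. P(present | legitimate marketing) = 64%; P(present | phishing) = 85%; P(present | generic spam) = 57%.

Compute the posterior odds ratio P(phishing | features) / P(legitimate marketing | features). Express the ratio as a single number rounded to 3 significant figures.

1.08

Posterior odds equal prior odds times the likelihood ratio; only the two competing hypotheses matter (using 1 − P(present | H) for each absent feature).
  phishing: 0.41 × 0.73 × (1 − 0.68) × (1 − 0.85) = 0.014366
  legitimate marketing: 0.15 × 0.26 × (1 − 0.05) × (1 − 0.64) = 0.013338
Posterior odds = 0.014366 / 0.013338 ≈ 1.08.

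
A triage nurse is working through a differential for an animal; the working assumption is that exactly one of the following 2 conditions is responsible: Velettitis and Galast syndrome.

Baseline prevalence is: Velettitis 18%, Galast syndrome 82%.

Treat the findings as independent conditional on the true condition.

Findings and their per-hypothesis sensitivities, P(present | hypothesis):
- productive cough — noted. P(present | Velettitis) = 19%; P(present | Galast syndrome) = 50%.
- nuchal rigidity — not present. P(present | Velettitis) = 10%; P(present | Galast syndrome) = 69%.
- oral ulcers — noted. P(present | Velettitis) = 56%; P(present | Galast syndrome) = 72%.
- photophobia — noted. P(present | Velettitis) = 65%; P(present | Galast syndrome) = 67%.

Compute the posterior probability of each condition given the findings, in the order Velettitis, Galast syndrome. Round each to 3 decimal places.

For each hypothesis, the unnormalized posterior weight is prior × product of the finding likelihoods (using 1 − P(present | H) for each absent finding):
  Velettitis: 0.18 × 0.19 × (1 − 0.10) × 0.56 × 0.65 = 0.011204
  Galast syndrome: 0.82 × 0.50 × (1 − 0.69) × 0.72 × 0.67 = 0.061313
Normalizing constant Z = 0.011204 + 0.061313 = 0.072517.
P(Velettitis | evidence) = 0.011204 / 0.072517 ≈ 0.155
P(Galast syndrome | evidence) = 0.061313 / 0.072517 ≈ 0.845

0.155, 0.845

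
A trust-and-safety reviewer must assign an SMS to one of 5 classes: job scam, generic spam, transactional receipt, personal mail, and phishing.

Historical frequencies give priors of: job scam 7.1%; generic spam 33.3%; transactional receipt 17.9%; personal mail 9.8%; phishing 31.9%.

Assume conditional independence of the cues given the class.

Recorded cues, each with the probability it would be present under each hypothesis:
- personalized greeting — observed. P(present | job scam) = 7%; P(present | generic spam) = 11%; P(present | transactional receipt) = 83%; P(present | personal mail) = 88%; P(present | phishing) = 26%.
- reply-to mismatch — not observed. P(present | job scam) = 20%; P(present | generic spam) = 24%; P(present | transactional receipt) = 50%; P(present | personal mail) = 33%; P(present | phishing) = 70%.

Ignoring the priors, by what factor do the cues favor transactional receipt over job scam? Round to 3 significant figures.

Joint likelihood of the cue pattern under each hypothesis (using 1 − P(present | H) for each absent cue):
  transactional receipt: 0.83 × (1 − 0.50) = 0.415
  job scam: 0.07 × (1 − 0.20) = 0.056
Bayes factor = 0.415 / 0.056 ≈ 7.41

7.41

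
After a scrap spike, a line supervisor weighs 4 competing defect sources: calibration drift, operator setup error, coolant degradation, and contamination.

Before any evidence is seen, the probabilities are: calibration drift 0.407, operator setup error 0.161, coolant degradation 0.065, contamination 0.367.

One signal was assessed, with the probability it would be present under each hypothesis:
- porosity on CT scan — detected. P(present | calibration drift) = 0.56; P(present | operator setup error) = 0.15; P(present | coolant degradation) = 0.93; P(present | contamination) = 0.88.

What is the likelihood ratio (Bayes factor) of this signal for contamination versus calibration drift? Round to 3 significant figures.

The Bayes factor is the ratio of the two likelihoods.
  contamination: 0.88
  calibration drift: 0.56
Bayes factor = 0.88 / 0.56 ≈ 1.57

1.57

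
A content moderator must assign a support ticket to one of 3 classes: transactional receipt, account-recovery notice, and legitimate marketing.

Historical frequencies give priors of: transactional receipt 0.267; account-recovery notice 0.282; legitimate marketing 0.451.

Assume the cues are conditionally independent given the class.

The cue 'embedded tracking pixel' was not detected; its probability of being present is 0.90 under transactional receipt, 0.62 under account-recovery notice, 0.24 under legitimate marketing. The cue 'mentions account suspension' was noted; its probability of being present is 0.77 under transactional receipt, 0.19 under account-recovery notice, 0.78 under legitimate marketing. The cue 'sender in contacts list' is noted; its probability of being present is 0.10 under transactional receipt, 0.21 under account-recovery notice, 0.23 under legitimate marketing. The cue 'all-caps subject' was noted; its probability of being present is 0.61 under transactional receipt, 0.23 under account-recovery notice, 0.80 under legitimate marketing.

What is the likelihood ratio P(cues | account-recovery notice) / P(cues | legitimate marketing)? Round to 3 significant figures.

0.0320

The Bayes factor is the ratio of the joint likelihoods of the cue pattern under the two hypotheses (using 1 − P(present | H) for each absent cue).
  account-recovery notice: (1 − 0.62) × 0.19 × 0.21 × 0.23 = 0.0034873
  legitimate marketing: (1 − 0.24) × 0.78 × 0.23 × 0.80 = 0.10908
Bayes factor = 0.0034873 / 0.10908 ≈ 0.0320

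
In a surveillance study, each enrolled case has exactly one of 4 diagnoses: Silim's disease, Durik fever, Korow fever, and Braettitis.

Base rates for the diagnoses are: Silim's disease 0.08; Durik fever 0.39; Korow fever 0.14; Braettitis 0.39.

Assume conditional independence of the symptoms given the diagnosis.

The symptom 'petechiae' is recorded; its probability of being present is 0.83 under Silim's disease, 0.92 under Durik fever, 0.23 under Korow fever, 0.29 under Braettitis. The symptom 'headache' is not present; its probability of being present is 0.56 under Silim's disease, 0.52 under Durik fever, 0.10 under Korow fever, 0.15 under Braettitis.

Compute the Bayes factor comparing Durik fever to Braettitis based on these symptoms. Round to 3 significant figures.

1.79

The Bayes factor is the ratio of the joint likelihoods of the symptom pattern under the two hypotheses (using 1 − P(present | H) for each absent symptom).
  Durik fever: 0.92 × (1 − 0.52) = 0.4416
  Braettitis: 0.29 × (1 − 0.15) = 0.2465
Bayes factor = 0.4416 / 0.2465 ≈ 1.79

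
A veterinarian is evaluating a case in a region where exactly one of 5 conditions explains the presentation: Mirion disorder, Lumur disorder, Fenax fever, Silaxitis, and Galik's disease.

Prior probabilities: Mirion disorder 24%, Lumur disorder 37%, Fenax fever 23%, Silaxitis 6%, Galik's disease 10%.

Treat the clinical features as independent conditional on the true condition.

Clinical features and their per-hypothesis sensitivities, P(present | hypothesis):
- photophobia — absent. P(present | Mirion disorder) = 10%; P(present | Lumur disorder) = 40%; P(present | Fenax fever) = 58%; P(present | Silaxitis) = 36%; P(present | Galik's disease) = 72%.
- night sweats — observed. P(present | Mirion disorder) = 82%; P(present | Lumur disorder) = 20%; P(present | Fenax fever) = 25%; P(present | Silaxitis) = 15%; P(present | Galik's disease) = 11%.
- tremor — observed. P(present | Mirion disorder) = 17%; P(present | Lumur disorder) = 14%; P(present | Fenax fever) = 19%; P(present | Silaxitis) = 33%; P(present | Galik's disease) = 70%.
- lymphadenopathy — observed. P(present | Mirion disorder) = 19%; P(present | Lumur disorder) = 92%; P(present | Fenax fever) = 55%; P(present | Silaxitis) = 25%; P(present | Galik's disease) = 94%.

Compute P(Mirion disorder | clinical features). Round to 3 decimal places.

Multiply each prior by the joint likelihood of the clinical feature pattern (using 1 − P(present | H) for each absent clinical feature):
  Mirion disorder: 0.24 × (1 − 0.10) × 0.82 × 0.17 × 0.19 = 0.005721
  Lumur disorder: 0.37 × (1 − 0.40) × 0.20 × 0.14 × 0.92 = 0.0057187
  Fenax fever: 0.23 × (1 − 0.58) × 0.25 × 0.19 × 0.55 = 0.0025237
  Silaxitis: 0.06 × (1 − 0.36) × 0.15 × 0.33 × 0.25 = 0.0004752
  Galik's disease: 0.10 × (1 − 0.72) × 0.11 × 0.70 × 0.94 = 0.0020266
The unnormalized weights sum to 0.016465.
P(Mirion disorder | evidence) = 0.005721 / 0.016465 ≈ 0.347.

0.347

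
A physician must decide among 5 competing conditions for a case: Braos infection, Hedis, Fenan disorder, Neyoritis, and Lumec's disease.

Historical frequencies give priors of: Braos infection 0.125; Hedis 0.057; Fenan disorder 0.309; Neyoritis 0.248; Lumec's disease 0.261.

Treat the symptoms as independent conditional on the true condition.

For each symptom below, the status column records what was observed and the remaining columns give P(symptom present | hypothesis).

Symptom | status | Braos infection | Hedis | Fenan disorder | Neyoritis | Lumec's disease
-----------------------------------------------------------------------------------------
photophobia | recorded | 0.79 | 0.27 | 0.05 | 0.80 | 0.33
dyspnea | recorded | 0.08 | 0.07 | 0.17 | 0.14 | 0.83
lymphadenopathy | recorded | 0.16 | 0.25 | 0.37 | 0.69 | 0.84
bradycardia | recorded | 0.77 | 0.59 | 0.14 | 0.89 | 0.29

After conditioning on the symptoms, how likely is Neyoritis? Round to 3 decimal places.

0.477

Multiply each prior by the joint likelihood of the symptom pattern:
  Braos infection: 0.125 × 0.79 × 0.08 × 0.16 × 0.77 = 0.00097328
  Hedis: 0.057 × 0.27 × 0.07 × 0.25 × 0.59 = 0.0001589
  Fenan disorder: 0.309 × 0.05 × 0.17 × 0.37 × 0.14 = 0.00013605
  Neyoritis: 0.248 × 0.80 × 0.14 × 0.69 × 0.89 = 0.017057
  Lumec's disease: 0.261 × 0.33 × 0.83 × 0.84 × 0.29 = 0.017414
The unnormalized weights sum to 0.03574.
P(Neyoritis | evidence) = 0.017057 / 0.03574 ≈ 0.477.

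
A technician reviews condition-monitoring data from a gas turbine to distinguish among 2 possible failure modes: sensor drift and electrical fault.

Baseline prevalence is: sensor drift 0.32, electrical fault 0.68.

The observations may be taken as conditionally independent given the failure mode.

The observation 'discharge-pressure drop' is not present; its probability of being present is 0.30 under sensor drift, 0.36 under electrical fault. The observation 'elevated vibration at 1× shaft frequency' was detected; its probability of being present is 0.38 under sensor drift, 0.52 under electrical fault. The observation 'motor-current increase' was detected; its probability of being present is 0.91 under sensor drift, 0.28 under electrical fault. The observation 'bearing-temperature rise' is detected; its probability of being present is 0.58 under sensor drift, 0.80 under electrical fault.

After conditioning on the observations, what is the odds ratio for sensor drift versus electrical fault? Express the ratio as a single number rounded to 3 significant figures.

0.886

The normalizing constant cancels in an odds ratio, so compute prior × likelihood for the two hypotheses only (using 1 − P(present | H) for each absent observation):
  sensor drift: 0.32 × (1 − 0.30) × 0.38 × 0.91 × 0.58 = 0.044926
  electrical fault: 0.68 × (1 − 0.36) × 0.52 × 0.28 × 0.80 = 0.050692
Odds(sensor drift : electrical fault) = 0.044926 / 0.050692 ≈ 0.886.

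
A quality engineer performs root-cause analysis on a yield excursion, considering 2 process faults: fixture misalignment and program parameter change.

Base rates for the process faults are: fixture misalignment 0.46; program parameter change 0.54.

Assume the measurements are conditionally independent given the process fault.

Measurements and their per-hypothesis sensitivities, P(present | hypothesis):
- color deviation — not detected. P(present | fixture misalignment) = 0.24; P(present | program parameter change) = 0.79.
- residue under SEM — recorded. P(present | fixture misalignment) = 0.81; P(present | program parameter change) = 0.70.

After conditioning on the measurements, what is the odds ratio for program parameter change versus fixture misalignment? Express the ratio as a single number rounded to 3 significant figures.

0.280

Unnormalized posterior weight (prior times the measurement likelihoods) for each of the two hypotheses (using 1 − P(present | H) for each absent measurement):
  program parameter change: 0.54 × (1 − 0.79) × 0.70 = 0.07938
  fixture misalignment: 0.46 × (1 − 0.24) × 0.81 = 0.28318
Posterior odds = 0.07938 / 0.28318 ≈ 0.280.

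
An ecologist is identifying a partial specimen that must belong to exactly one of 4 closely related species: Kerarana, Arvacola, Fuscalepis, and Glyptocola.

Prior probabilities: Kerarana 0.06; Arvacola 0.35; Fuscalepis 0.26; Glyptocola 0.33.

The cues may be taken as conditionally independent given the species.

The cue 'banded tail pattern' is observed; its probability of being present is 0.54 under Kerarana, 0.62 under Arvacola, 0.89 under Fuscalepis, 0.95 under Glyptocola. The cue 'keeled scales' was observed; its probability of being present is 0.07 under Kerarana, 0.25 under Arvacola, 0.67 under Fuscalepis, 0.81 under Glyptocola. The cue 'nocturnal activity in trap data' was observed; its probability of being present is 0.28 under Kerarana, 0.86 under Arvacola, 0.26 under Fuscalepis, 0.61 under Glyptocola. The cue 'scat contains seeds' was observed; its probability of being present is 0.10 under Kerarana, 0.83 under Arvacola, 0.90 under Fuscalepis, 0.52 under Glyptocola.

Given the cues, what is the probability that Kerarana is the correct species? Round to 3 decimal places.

0.000

For each hypothesis, the unnormalized posterior weight is prior × product of the cue likelihoods:
  Kerarana: 0.06 × 0.54 × 0.07 × 0.28 × 0.10 = 6.3504e-05
  Arvacola: 0.35 × 0.62 × 0.25 × 0.86 × 0.83 = 0.038724
  Fuscalepis: 0.26 × 0.89 × 0.67 × 0.26 × 0.90 = 0.036279
  Glyptocola: 0.33 × 0.95 × 0.81 × 0.61 × 0.52 = 0.080548
Normalizing constant Z = 6.3504e-05 + 0.038724 + 0.036279 + 0.080548 = 0.15561.
P(Kerarana | evidence) = 6.3504e-05 / 0.15561 ≈ 0.000.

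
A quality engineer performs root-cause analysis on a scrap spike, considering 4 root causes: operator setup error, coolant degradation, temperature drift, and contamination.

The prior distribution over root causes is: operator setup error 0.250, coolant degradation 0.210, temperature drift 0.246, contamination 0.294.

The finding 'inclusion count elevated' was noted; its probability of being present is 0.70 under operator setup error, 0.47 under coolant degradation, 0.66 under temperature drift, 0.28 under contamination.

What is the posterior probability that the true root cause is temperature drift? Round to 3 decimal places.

0.313

Multiply each prior by the likelihood of the finding:
  operator setup error: 0.250 × 0.70 = 0.175
  coolant degradation: 0.210 × 0.47 = 0.0987
  temperature drift: 0.246 × 0.66 = 0.16236
  contamination: 0.294 × 0.28 = 0.08232
Normalizing constant Z = 0.175 + 0.0987 + 0.16236 + 0.08232 = 0.51838.
P(temperature drift | evidence) = 0.16236 / 0.51838 ≈ 0.313.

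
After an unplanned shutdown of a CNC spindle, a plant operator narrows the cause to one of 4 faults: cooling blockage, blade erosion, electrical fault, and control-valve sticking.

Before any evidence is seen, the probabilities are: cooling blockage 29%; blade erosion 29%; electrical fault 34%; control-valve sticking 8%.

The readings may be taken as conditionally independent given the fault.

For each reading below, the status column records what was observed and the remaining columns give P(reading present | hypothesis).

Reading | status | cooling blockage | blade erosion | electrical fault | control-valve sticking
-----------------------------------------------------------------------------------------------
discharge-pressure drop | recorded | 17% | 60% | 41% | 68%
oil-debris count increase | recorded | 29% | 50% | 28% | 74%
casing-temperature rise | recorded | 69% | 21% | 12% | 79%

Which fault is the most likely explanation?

control-valve sticking

Multiply each prior by the joint likelihood of the reading pattern:
  cooling blockage: 0.29 × 0.17 × 0.29 × 0.69 = 0.0098649
  blade erosion: 0.29 × 0.60 × 0.50 × 0.21 = 0.01827
  electrical fault: 0.34 × 0.41 × 0.28 × 0.12 = 0.0046838
  control-valve sticking: 0.08 × 0.68 × 0.74 × 0.79 = 0.031802
Normalizing constant Z = 0.0098649 + 0.01827 + 0.0046838 + 0.031802 = 0.064621.
P(cooling blockage | evidence) ≈ 0.0098649 / 0.064621 ≈ 0.153
P(blade erosion | evidence) ≈ 0.01827 / 0.064621 ≈ 0.283
P(electrical fault | evidence) ≈ 0.0046838 / 0.064621 ≈ 0.072
P(control-valve sticking | evidence) ≈ 0.031802 / 0.064621 ≈ 0.492
The largest is 0.492, so control-valve sticking is most probable.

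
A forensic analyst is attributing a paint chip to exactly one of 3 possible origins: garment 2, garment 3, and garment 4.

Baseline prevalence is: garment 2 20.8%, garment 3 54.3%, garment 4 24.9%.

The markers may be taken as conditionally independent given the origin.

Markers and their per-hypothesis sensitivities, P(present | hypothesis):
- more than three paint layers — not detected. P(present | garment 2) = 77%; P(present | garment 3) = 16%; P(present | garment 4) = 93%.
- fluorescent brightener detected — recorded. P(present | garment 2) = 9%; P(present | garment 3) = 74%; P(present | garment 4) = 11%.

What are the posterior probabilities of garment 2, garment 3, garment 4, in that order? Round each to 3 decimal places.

0.013, 0.982, 0.006

By Bayes' rule with conditional independence, the unnormalized weight for each hypothesis is prior × ∏ likelihoods (using 1 − P(present | H) for each absent marker):
  garment 2: 0.208 × (1 − 0.77) × 0.09 = 0.0043056
  garment 3: 0.543 × (1 − 0.16) × 0.74 = 0.33753
  garment 4: 0.249 × (1 − 0.93) × 0.11 = 0.0019173
Normalizing constant Z = 0.0043056 + 0.33753 + 0.0019173 = 0.34375.
P(garment 2 | evidence) = 0.0043056 / 0.34375 ≈ 0.013
P(garment 3 | evidence) = 0.33753 / 0.34375 ≈ 0.982
P(garment 4 | evidence) = 0.0019173 / 0.34375 ≈ 0.006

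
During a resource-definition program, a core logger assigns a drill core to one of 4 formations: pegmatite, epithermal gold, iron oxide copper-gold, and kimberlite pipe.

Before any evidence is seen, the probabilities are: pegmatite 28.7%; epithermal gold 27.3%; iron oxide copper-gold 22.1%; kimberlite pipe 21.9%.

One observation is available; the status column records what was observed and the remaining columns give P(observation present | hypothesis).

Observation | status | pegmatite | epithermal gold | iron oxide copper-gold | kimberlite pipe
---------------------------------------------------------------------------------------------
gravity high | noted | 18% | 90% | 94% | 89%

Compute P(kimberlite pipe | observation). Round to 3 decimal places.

0.278

Multiply each prior by the likelihood of the observation:
  pegmatite: 0.287 × 0.18 = 0.05166
  epithermal gold: 0.273 × 0.90 = 0.2457
  iron oxide copper-gold: 0.221 × 0.94 = 0.20774
  kimberlite pipe: 0.219 × 0.89 = 0.19491
Marginal likelihood of the evidence = 0.70001.
P(kimberlite pipe | evidence) = 0.19491 / 0.70001 ≈ 0.278.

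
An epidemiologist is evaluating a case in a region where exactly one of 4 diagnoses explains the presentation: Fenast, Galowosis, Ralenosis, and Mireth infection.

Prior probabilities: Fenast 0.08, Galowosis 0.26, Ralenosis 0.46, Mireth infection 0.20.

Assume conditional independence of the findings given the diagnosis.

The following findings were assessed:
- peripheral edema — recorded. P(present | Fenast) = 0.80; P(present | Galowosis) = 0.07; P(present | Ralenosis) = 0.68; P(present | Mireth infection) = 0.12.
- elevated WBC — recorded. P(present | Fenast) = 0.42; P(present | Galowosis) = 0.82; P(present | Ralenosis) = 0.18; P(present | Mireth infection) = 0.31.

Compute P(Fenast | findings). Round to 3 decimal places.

By Bayes' rule with conditional independence, the unnormalized weight for each hypothesis is prior × ∏ likelihoods:
  Fenast: 0.08 × 0.80 × 0.42 = 0.02688
  Galowosis: 0.26 × 0.07 × 0.82 = 0.014924
  Ralenosis: 0.46 × 0.68 × 0.18 = 0.056304
  Mireth infection: 0.20 × 0.12 × 0.31 = 0.00744
The unnormalized weights sum to 0.10555.
P(Fenast | evidence) = 0.02688 / 0.10555 ≈ 0.255.

0.255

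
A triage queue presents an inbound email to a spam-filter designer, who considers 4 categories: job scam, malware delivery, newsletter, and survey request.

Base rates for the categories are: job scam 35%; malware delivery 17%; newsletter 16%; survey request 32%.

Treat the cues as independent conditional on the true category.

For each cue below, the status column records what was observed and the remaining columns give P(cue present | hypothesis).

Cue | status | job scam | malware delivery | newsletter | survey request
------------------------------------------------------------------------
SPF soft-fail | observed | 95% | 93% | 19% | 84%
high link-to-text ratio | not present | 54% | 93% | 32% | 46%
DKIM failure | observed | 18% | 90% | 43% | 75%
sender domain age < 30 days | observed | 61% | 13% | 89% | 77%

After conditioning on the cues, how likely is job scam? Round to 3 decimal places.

Multiply each prior by the joint likelihood of the cue pattern (using 1 − P(present | H) for each absent cue):
  job scam: 0.35 × 0.95 × (1 − 0.54) × 0.18 × 0.61 = 0.016794
  malware delivery: 0.17 × 0.93 × (1 − 0.93) × 0.90 × 0.13 = 0.0012948
  newsletter: 0.16 × 0.19 × (1 − 0.32) × 0.43 × 0.89 = 0.0079112
  survey request: 0.32 × 0.84 × (1 − 0.46) × 0.75 × 0.77 = 0.083825
Marginal likelihood of the evidence = 0.10983.
P(job scam | evidence) = 0.016794 / 0.10983 ≈ 0.153.

0.153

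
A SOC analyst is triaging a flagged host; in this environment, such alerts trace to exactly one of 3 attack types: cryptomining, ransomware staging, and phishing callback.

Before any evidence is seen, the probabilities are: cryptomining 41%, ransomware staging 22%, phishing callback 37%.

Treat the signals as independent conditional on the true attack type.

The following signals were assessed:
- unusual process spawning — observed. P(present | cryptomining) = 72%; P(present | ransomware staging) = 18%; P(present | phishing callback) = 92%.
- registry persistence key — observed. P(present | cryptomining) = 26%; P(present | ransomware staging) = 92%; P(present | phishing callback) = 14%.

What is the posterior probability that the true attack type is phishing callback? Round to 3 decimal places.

0.296

Multiply each prior by the joint likelihood of the signal pattern:
  cryptomining: 0.41 × 0.72 × 0.26 = 0.076752
  ransomware staging: 0.22 × 0.18 × 0.92 = 0.036432
  phishing callback: 0.37 × 0.92 × 0.14 = 0.047656
Marginal likelihood of the evidence = 0.16084.
P(phishing callback | evidence) = 0.047656 / 0.16084 ≈ 0.296.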